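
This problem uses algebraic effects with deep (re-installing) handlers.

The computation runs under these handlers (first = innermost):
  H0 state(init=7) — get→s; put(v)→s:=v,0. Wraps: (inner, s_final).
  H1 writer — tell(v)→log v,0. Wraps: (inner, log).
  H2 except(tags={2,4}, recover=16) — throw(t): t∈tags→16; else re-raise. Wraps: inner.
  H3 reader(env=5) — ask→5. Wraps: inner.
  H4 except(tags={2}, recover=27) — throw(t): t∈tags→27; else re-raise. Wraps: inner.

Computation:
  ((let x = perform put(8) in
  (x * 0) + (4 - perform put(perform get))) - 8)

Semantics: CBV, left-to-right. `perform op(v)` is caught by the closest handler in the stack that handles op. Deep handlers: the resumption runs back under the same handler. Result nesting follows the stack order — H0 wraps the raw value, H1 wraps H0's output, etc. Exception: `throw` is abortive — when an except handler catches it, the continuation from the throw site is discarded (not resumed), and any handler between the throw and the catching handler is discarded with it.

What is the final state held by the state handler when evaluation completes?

Working:
put(8) @ H0 ⇒ s:=8
get @ H0 ⇒ 8
put(8) @ H0 ⇒ s:=8
H0 returns (-4, 8)
H1 returns ((-4, 8), ())
H2 returns ((-4, 8), ())
H3 returns ((-4, 8), ())
H4 returns ((-4, 8), ())
= ((-4, 8), ())

Answer: 8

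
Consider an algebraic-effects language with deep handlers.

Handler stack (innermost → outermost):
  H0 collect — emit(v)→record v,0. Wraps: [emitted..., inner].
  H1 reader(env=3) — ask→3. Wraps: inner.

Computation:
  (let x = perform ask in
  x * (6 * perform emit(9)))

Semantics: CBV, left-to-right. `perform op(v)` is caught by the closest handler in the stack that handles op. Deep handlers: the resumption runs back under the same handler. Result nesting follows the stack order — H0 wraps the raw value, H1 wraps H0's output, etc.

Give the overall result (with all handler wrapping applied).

Answer: [9, 0]

Step-by-step:
ask @ H1 ⇒ 3
emit(9) @ H0 ⇒ out+=9
H0 returns [9, 0]
H1 returns [9, 0]
= [9, 0]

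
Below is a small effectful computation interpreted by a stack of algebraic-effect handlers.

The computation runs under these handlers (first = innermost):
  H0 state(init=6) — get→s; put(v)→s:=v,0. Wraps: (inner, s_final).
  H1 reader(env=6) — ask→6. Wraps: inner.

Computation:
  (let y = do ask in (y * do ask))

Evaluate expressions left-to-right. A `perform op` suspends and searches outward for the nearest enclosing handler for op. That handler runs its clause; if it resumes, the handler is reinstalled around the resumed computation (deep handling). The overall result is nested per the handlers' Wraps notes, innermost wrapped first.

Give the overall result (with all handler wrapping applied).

Answer: (36, 6)

Evaluation trace:
ask @ H1 ⇒ 6
ask @ H1 ⇒ 6
H0 returns (36, 6)
H1 returns (36, 6)
= (36, 6)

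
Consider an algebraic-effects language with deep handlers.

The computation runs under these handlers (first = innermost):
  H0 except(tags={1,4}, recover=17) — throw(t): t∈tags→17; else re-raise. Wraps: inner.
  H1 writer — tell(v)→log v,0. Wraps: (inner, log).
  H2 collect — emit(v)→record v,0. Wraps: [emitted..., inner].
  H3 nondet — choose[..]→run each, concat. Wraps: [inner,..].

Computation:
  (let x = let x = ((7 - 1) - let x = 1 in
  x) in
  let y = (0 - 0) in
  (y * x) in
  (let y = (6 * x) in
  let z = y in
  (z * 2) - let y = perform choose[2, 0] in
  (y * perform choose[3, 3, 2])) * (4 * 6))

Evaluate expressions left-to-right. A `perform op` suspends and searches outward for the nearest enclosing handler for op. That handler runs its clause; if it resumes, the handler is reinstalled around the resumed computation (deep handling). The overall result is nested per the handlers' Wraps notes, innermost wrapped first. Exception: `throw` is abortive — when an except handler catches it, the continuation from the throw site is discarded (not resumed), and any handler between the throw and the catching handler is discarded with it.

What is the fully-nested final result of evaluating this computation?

Evaluation trace:
choose[2, 0] @ H3
  branch[0] choose=2:
    choose[3, 3, 2] @ H3
      branch[0] choose=3:
        H0 returns -144
        H1 returns (-144, ())
        H2 returns [(-144, ())]
        H3 returns [[(-144, ())]]
      branch[1] choose=3:
        H0 returns -144
        H1 returns (-144, ())
        H2 returns [(-144, ())]
        H3 returns [[(-144, ())]]
      branch[2] choose=2:
        H0 returns -96
        H1 returns (-96, ())
        H2 returns [(-96, ())]
        H3 returns [[(-96, ())]]
  branch[1] choose=0:
    choose[3, 3, 2] @ H3
      branch[0] choose=3:
        H0 returns 0
        H1 returns (0, ())
        H2 returns [(0, ())]
        H3 returns [[(0, ())]]
      branch[1] choose=3:
        H0 returns 0
        H1 returns (0, ())
        H2 returns [(0, ())]
        H3 returns [[(0, ())]]
      branch[2] choose=2:
        H0 returns 0
        H1 returns (0, ())
        H2 returns [(0, ())]
        H3 returns [[(0, ())]]
= [[(-144, ())], [(-144, ())], [(-96, ())], [(0, ())], [(0, ())], [(0, ())]]

Answer: [[(-144, ())], [(-144, ())], [(-96, ())], [(0, ())], [(0, ())], [(0, ())]]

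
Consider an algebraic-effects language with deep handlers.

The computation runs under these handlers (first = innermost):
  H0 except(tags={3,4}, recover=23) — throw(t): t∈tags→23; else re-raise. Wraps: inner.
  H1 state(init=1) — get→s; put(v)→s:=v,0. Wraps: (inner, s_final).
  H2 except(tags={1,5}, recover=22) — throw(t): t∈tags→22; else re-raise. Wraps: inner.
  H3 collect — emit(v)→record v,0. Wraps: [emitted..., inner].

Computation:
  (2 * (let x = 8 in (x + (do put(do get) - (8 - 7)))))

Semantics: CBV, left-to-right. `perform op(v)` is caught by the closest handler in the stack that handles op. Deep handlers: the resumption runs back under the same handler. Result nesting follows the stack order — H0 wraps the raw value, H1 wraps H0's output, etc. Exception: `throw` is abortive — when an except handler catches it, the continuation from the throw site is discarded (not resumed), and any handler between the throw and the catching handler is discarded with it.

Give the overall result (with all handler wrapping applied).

Answer: [(14, 1)]

Evaluation trace:
get @ H1 ⇒ 1
put(1) @ H1 ⇒ s:=1
H0 returns 14
H1 returns (14, 1)
H2 returns (14, 1)
H3 returns [(14, 1)]
= [(14, 1)]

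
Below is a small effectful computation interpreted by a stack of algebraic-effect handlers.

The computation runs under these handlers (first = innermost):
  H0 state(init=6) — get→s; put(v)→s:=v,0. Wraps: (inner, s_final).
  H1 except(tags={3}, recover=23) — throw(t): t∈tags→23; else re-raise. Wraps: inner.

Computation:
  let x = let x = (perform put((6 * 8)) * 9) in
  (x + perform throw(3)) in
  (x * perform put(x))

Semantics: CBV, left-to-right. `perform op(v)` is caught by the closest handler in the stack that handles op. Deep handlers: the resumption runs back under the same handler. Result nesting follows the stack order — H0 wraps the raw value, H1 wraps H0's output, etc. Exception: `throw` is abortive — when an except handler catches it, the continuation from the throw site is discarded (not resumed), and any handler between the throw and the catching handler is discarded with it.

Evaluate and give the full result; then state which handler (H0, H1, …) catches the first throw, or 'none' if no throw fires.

Answer: 23 ; first throw caught by: H1

Working:
put(48) @ H0 ⇒ s:=48
throw(3) @ H1 caught ⇒ 23
= 23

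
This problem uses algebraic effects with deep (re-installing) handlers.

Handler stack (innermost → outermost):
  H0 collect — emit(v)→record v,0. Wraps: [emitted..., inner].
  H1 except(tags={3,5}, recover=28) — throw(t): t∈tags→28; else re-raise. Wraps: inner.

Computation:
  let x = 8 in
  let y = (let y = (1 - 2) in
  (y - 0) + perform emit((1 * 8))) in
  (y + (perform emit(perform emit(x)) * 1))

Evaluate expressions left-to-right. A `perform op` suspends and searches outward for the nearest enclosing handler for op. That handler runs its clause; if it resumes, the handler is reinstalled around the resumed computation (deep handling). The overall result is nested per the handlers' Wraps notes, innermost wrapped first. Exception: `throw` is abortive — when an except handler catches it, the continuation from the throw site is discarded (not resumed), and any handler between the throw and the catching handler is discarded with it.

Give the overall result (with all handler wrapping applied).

Evaluation trace:
emit(8) @ H0 ⇒ out+=8
emit(8) @ H0 ⇒ out+=8
emit(0) @ H0 ⇒ out+=0
H0 returns [8, 8, 0, -1]
H1 returns [8, 8, 0, -1]
= [8, 8, 0, -1]

Answer: [8, 8, 0, -1]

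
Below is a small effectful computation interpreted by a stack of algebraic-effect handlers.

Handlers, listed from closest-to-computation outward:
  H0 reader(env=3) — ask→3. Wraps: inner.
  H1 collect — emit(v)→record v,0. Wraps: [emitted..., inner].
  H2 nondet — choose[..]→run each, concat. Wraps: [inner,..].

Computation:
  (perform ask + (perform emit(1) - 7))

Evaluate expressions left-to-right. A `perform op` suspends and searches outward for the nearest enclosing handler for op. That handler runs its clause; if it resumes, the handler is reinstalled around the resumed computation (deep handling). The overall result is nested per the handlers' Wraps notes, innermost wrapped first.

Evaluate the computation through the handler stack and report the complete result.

Answer: [[1, -4]]

Working:
ask @ H0 ⇒ 3
emit(1) @ H1 ⇒ out+=1
H0 returns -4
H1 returns [1, -4]
H2 returns [[1, -4]]
= [[1, -4]]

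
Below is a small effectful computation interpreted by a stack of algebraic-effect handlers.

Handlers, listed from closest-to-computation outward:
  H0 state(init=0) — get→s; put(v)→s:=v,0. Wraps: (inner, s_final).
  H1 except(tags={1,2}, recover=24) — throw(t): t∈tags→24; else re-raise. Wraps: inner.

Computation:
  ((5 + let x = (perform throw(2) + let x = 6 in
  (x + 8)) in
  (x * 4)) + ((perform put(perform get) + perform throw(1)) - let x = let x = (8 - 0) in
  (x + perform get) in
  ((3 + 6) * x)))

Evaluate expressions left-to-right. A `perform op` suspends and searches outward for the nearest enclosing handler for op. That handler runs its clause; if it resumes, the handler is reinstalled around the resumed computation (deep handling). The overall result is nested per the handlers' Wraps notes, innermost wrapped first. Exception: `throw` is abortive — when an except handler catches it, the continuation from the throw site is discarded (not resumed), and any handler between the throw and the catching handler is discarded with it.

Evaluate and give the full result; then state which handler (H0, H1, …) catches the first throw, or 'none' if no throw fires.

Answer: 24 ; first throw caught by: H1

Evaluation trace:
throw(2) @ H1 caught ⇒ 24
= 24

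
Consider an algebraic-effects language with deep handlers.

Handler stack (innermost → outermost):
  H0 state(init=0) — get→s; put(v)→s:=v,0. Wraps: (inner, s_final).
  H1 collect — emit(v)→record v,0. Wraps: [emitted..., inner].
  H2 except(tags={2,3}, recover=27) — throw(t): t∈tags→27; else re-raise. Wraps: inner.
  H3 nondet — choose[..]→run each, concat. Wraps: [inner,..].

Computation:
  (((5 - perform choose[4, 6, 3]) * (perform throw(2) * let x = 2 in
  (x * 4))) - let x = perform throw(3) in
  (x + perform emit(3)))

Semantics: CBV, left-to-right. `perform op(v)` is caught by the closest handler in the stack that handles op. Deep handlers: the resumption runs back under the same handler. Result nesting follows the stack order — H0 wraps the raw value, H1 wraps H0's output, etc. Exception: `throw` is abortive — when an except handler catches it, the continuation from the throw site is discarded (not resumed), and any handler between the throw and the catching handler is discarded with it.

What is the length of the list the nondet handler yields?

Answer: 3

Working:
choose[4, 6, 3] @ H3
  branch[0] choose=4:
    throw(2) @ H2 caught ⇒ 27
    H3 returns [27]
  branch[1] choose=6:
    throw(2) @ H2 caught ⇒ 27
    H3 returns [27]
  branch[2] choose=3:
    throw(2) @ H2 caught ⇒ 27
    H3 returns [27]
= [27, 27, 27]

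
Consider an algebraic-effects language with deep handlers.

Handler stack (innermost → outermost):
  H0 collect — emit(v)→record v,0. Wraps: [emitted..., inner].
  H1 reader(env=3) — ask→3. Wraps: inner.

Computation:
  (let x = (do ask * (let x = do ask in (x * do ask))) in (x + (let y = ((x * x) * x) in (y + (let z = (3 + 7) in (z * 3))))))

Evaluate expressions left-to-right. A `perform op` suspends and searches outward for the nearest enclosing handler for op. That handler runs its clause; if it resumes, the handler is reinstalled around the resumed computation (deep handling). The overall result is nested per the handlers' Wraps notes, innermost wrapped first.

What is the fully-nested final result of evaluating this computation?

Step-by-step:
ask @ H1 ⇒ 3
ask @ H1 ⇒ 3
ask @ H1 ⇒ 3
H0 returns [19740]
H1 returns [19740]
= [19740]

Answer: [19740]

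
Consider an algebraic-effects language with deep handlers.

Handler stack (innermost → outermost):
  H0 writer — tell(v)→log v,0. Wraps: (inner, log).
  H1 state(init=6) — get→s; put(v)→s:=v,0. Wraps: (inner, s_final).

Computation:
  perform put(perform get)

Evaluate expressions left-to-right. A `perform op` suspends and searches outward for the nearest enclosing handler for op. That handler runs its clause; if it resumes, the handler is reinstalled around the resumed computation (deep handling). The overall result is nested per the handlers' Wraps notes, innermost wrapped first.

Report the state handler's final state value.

Step-by-step:
get @ H1 ⇒ 6
put(6) @ H1 ⇒ s:=6
H0 returns (0, ())
H1 returns ((0, ()), 6)
= ((0, ()), 6)

Answer: 6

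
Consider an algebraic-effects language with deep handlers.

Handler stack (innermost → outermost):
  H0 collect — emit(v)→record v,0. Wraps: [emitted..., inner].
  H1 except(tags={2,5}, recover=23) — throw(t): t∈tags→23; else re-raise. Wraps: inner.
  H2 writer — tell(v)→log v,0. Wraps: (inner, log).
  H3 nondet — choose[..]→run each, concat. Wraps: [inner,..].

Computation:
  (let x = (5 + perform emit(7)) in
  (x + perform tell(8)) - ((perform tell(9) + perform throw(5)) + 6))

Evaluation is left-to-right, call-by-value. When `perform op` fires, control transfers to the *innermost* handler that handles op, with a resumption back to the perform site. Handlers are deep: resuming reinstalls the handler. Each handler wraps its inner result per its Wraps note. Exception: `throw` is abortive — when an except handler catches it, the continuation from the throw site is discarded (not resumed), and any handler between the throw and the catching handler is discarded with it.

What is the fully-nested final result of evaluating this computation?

Answer: [(23, (8, 9))]

Step-by-step:
emit(7) @ H0 ⇒ out+=7
tell(8) @ H2 ⇒ log+=8
tell(9) @ H2 ⇒ log+=9
throw(5) @ H1 caught ⇒ 23
H2 returns (23, (8, 9))
H3 returns [(23, (8, 9))]
= [(23, (8, 9))]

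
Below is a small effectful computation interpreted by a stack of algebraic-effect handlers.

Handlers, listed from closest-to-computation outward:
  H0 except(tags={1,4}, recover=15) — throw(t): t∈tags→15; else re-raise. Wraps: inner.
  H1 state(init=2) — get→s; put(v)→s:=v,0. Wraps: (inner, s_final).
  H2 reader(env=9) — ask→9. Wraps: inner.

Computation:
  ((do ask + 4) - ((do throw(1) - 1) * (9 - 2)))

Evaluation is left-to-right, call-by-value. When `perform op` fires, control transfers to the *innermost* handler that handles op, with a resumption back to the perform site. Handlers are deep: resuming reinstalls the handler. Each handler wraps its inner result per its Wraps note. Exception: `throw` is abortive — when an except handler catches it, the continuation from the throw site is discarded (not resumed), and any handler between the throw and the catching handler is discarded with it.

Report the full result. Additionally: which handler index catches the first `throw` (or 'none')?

Answer: (15, 2) ; first throw caught by: H0

Step-by-step:
ask @ H2 ⇒ 9
throw(1) @ H0 caught ⇒ 15
H1 returns (15, 2)
H2 returns (15, 2)
= (15, 2)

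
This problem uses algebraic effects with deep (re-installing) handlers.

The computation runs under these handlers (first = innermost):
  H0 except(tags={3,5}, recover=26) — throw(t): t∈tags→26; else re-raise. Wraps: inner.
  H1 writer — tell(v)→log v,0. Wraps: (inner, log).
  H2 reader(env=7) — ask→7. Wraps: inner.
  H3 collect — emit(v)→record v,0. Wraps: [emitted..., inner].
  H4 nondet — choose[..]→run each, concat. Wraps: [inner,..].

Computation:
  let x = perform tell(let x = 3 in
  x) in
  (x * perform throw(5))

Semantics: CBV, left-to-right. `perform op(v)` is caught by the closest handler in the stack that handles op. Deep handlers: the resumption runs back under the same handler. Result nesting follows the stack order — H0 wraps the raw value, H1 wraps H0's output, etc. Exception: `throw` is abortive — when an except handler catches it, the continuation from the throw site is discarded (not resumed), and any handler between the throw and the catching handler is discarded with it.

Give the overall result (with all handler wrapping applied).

Working:
tell(3) @ H1 ⇒ log+=3
throw(5) @ H0 caught ⇒ 26
H1 returns (26, (3))
H2 returns (26, (3))
H3 returns [(26, (3))]
H4 returns [[(26, (3))]]
= [[(26, (3))]]

Answer: [[(26, (3))]]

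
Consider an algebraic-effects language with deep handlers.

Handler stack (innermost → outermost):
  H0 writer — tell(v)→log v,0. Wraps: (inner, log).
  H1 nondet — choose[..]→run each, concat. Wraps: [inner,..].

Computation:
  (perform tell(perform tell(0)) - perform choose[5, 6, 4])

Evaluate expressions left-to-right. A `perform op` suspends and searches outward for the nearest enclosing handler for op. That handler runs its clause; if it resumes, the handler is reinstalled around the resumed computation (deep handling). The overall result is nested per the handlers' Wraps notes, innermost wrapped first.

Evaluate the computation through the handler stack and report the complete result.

Step-by-step:
tell(0) @ H0 ⇒ log+=0
tell(0) @ H0 ⇒ log+=0
choose[5, 6, 4] @ H1
  branch[0] choose=5:
    H0 returns (-5, (0, 0))
    H1 returns [(-5, (0, 0))]
  branch[1] choose=6:
    H0 returns (-6, (0, 0))
    H1 returns [(-6, (0, 0))]
  branch[2] choose=4:
    H0 returns (-4, (0, 0))
    H1 returns [(-4, (0, 0))]
= [(-5, (0, 0)), (-6, (0, 0)), (-4, (0, 0))]

Answer: [(-5, (0, 0)), (-6, (0, 0)), (-4, (0, 0))]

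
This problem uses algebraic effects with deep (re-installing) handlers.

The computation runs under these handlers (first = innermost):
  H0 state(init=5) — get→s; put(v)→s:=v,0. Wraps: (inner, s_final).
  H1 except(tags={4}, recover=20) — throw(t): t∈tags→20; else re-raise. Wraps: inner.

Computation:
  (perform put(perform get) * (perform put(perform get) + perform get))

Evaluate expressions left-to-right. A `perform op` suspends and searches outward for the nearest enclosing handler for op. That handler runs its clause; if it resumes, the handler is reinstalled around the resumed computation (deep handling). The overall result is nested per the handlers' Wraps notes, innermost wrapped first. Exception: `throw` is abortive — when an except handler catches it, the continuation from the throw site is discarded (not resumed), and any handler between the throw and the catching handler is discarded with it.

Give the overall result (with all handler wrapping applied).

Working:
get @ H0 ⇒ 5
put(5) @ H0 ⇒ s:=5
get @ H0 ⇒ 5
put(5) @ H0 ⇒ s:=5
get @ H0 ⇒ 5
H0 returns (0, 5)
H1 returns (0, 5)
= (0, 5)

Answer: (0, 5)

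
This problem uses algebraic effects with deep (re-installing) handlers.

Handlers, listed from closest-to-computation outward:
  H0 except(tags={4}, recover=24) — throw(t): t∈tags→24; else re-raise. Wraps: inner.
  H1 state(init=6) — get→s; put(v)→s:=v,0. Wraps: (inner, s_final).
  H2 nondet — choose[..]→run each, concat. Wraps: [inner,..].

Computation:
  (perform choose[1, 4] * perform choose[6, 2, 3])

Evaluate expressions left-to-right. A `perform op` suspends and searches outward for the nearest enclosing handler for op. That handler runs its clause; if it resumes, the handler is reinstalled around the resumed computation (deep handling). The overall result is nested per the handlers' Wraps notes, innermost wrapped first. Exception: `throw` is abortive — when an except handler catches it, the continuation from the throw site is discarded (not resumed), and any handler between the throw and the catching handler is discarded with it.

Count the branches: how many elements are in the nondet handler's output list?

Step-by-step:
choose[1, 4] @ H2
  branch[0] choose=1:
    choose[6, 2, 3] @ H2
      branch[0] choose=6:
        H0 returns 6
        H1 returns (6, 6)
        H2 returns [(6, 6)]
      branch[1] choose=2:
        H0 returns 2
        H1 returns (2, 6)
        H2 returns [(2, 6)]
      branch[2] choose=3:
        H0 returns 3
        H1 returns (3, 6)
        H2 returns [(3, 6)]
  branch[1] choose=4:
    choose[6, 2, 3] @ H2
      branch[0] choose=6:
        H0 returns 24
        H1 returns (24, 6)
        H2 returns [(24, 6)]
      branch[1] choose=2:
        H0 returns 8
        H1 returns (8, 6)
        H2 returns [(8, 6)]
      branch[2] choose=3:
        H0 returns 12
        H1 returns (12, 6)
        H2 returns [(12, 6)]
= [(6, 6), (2, 6), (3, 6), (24, 6), (8, 6), (12, 6)]

Answer: 6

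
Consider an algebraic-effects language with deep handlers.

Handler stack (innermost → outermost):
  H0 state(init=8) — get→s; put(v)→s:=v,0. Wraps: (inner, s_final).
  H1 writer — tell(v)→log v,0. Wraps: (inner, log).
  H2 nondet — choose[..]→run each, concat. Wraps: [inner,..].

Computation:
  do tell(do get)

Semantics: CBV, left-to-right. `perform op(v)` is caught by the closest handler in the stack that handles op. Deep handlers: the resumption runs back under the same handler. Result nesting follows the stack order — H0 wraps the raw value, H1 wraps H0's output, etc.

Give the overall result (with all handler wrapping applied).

Working:
get @ H0 ⇒ 8
tell(8) @ H1 ⇒ log+=8
H0 returns (0, 8)
H1 returns ((0, 8), (8))
H2 returns [((0, 8), (8))]
= [((0, 8), (8))]

Answer: [((0, 8), (8))]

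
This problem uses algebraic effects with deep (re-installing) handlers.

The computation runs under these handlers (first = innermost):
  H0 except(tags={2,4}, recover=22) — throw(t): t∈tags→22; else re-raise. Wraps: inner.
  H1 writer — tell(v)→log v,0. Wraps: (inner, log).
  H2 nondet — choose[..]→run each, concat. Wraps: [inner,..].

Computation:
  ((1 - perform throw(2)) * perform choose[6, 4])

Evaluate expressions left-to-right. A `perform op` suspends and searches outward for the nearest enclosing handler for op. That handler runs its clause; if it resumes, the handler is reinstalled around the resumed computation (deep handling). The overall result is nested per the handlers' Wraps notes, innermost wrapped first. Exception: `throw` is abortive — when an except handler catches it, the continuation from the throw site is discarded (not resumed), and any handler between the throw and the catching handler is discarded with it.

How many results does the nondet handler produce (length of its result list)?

Working:
throw(2) @ H0 caught ⇒ 22
H1 returns (22, ())
H2 returns [(22, ())]
= [(22, ())]

Answer: 1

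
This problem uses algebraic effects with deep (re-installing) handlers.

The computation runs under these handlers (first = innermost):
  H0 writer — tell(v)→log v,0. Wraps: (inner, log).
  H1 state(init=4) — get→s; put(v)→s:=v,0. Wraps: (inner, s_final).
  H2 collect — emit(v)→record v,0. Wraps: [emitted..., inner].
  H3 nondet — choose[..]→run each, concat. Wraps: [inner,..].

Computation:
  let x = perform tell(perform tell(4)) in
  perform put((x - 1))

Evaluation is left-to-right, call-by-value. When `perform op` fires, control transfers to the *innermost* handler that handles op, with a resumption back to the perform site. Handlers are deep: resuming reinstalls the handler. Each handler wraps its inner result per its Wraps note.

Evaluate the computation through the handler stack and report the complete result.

Step-by-step:
tell(4) @ H0 ⇒ log+=4
tell(0) @ H0 ⇒ log+=0
put(-1) @ H1 ⇒ s:=-1
H0 returns (0, (4, 0))
H1 returns ((0, (4, 0)), -1)
H2 returns [((0, (4, 0)), -1)]
H3 returns [[((0, (4, 0)), -1)]]
= [[((0, (4, 0)), -1)]]

Answer: [[((0, (4, 0)), -1)]]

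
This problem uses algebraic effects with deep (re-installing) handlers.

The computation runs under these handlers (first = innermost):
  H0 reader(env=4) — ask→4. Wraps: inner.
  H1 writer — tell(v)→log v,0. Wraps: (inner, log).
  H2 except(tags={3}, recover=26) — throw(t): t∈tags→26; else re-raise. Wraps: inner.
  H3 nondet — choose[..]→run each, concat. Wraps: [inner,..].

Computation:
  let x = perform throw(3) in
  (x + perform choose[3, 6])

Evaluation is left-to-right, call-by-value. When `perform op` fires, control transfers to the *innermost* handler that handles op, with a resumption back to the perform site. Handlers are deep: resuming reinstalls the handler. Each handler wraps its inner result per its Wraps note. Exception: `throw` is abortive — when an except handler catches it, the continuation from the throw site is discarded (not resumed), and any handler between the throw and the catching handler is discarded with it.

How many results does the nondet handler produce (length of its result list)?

Evaluation trace:
throw(3) @ H2 caught ⇒ 26
H3 returns [26]
= [26]

Answer: 1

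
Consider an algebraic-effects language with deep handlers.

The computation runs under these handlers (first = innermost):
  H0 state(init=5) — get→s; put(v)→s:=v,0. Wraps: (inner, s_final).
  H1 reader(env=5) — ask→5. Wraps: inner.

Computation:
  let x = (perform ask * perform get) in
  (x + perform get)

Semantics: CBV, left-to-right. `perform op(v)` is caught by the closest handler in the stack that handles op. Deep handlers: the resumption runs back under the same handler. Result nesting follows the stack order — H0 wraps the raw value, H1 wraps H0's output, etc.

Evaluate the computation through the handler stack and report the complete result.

Step-by-step:
ask @ H1 ⇒ 5
get @ H0 ⇒ 5
get @ H0 ⇒ 5
H0 returns (30, 5)
H1 returns (30, 5)
= (30, 5)

Answer: (30, 5)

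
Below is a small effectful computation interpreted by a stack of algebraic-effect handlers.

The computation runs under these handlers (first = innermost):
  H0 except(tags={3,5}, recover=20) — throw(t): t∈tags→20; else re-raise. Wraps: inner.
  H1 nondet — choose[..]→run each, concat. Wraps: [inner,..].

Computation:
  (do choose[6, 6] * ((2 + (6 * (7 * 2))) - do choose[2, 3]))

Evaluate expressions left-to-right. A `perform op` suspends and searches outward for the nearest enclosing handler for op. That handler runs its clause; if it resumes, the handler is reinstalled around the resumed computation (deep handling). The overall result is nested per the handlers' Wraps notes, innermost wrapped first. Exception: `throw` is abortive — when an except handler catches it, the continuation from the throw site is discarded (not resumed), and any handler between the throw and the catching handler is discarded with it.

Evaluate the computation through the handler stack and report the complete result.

Working:
choose[6, 6] @ H1
  branch[0] choose=6:
    choose[2, 3] @ H1
      branch[0] choose=2:
        H0 returns 504
        H1 returns [504]
      branch[1] choose=3:
        H0 returns 498
        H1 returns [498]
  branch[1] choose=6:
    choose[2, 3] @ H1
      branch[0] choose=2:
        H0 returns 504
        H1 returns [504]
      branch[1] choose=3:
        H0 returns 498
        H1 returns [498]
= [504, 498, 504, 498]

Answer: [504, 498, 504, 498]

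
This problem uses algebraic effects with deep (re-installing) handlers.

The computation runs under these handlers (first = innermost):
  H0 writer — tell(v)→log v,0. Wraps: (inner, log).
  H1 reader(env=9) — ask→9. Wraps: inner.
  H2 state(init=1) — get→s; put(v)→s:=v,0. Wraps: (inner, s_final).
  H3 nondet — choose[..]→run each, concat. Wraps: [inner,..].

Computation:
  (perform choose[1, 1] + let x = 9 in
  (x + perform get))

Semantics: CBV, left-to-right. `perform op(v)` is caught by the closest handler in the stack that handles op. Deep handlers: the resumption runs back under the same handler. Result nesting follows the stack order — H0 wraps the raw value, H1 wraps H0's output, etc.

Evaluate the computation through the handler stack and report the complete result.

Evaluation trace:
choose[1, 1] @ H3
  branch[0] choose=1:
    get @ H2 ⇒ 1
    H0 returns (11, ())
    H1 returns (11, ())
    H2 returns ((11, ()), 1)
    H3 returns [((11, ()), 1)]
  branch[1] choose=1:
    get @ H2 ⇒ 1
    H0 returns (11, ())
    H1 returns (11, ())
    H2 returns ((11, ()), 1)
    H3 returns [((11, ()), 1)]
= [((11, ()), 1), ((11, ()), 1)]

Answer: [((11, ()), 1), ((11, ()), 1)]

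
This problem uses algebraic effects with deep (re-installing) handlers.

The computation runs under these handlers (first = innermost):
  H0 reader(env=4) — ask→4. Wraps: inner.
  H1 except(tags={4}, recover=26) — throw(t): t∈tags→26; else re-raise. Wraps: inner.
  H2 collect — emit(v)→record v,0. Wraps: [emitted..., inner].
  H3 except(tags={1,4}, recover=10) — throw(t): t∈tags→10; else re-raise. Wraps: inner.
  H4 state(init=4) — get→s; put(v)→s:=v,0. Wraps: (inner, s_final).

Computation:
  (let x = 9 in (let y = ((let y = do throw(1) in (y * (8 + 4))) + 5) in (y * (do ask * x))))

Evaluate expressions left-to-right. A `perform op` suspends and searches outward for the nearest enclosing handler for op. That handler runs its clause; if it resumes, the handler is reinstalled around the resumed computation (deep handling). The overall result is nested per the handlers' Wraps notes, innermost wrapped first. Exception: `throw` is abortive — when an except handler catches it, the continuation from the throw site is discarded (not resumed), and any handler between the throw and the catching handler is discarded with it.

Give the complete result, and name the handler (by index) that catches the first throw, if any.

Answer: (10, 4) ; first throw caught by: H3

Step-by-step:
throw(1) @ H1 re-raised
throw(1) @ H3 caught ⇒ 10
H4 returns (10, 4)
= (10, 4)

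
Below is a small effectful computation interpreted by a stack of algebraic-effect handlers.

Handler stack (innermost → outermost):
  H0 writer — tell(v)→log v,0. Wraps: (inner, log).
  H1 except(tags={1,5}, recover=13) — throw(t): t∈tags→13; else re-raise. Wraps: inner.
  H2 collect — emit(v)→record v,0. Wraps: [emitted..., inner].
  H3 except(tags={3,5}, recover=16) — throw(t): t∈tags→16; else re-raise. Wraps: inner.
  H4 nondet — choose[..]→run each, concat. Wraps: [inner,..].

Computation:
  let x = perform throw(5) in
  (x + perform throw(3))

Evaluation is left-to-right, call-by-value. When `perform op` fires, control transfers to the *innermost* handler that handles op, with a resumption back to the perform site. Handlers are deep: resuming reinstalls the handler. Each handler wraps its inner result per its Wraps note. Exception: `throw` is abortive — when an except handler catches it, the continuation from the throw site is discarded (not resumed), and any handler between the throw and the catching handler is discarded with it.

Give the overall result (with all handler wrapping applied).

Answer: [[13]]

Evaluation trace:
throw(5) @ H1 caught ⇒ 13
H2 returns [13]
H3 returns [13]
H4 returns [[13]]
= [[13]]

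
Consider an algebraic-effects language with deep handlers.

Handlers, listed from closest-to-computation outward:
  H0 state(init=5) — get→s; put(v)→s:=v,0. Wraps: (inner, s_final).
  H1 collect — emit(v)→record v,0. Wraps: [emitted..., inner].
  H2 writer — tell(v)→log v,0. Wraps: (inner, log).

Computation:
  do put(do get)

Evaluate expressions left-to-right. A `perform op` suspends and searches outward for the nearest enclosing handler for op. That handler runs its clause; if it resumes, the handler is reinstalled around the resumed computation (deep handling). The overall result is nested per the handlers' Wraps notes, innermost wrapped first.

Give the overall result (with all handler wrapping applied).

Answer: ([(0, 5)], ())

Step-by-step:
get @ H0 ⇒ 5
put(5) @ H0 ⇒ s:=5
H0 returns (0, 5)
H1 returns [(0, 5)]
H2 returns ([(0, 5)], ())
= ([(0, 5)], ())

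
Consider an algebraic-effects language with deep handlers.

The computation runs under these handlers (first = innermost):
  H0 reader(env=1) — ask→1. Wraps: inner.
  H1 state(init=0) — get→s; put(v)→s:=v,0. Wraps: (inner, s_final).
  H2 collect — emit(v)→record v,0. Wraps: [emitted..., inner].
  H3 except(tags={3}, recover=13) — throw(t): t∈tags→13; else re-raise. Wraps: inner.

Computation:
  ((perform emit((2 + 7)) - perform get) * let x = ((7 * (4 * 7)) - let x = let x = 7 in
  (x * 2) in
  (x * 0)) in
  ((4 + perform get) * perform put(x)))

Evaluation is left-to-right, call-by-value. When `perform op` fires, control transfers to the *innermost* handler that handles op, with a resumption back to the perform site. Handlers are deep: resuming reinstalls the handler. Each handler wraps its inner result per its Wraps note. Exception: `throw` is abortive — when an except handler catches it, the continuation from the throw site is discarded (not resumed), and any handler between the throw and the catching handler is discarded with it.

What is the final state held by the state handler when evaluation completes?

Working:
emit(9) @ H2 ⇒ out+=9
get @ H1 ⇒ 0
get @ H1 ⇒ 0
put(196) @ H1 ⇒ s:=196
H0 returns 0
H1 returns (0, 196)
H2 returns [9, (0, 196)]
H3 returns [9, (0, 196)]
= [9, (0, 196)]

Answer: 196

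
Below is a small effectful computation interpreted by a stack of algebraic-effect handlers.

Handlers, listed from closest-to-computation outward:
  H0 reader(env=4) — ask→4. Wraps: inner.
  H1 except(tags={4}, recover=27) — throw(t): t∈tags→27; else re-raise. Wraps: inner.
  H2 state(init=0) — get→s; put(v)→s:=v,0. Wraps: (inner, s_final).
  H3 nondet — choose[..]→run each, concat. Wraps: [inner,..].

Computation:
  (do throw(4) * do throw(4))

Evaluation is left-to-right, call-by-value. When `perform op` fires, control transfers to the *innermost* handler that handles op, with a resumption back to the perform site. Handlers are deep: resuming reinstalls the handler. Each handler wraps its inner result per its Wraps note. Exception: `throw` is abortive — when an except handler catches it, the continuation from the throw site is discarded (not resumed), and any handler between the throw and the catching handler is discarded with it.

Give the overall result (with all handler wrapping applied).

Answer: [(27, 0)]

Step-by-step:
throw(4) @ H1 caught ⇒ 27
H2 returns (27, 0)
H3 returns [(27, 0)]
= [(27, 0)]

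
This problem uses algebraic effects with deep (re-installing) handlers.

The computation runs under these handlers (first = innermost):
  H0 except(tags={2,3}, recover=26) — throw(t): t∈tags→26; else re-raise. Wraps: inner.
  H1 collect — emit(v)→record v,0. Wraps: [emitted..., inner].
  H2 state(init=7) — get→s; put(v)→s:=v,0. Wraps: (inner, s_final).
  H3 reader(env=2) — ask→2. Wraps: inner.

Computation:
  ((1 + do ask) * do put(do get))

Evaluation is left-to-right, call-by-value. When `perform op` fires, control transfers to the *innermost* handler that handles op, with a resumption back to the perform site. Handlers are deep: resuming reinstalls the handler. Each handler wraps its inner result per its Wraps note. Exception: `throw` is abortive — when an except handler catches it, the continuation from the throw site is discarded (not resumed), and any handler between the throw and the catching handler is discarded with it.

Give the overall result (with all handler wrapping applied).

Step-by-step:
ask @ H3 ⇒ 2
get @ H2 ⇒ 7
put(7) @ H2 ⇒ s:=7
H0 returns 0
H1 returns [0]
H2 returns ([0], 7)
H3 returns ([0], 7)
= ([0], 7)

Answer: ([0], 7)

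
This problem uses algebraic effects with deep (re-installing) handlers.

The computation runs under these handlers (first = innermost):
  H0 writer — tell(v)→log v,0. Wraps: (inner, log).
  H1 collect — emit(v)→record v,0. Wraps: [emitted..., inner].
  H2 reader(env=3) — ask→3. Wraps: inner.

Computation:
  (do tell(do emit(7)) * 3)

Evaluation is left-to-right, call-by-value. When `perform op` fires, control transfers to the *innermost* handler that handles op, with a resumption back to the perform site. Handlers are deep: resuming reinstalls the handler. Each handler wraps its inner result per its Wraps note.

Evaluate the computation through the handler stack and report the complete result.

Answer: [7, (0, (0))]

Evaluation trace:
emit(7) @ H1 ⇒ out+=7
tell(0) @ H0 ⇒ log+=0
H0 returns (0, (0))
H1 returns [7, (0, (0))]
H2 returns [7, (0, (0))]
= [7, (0, (0))]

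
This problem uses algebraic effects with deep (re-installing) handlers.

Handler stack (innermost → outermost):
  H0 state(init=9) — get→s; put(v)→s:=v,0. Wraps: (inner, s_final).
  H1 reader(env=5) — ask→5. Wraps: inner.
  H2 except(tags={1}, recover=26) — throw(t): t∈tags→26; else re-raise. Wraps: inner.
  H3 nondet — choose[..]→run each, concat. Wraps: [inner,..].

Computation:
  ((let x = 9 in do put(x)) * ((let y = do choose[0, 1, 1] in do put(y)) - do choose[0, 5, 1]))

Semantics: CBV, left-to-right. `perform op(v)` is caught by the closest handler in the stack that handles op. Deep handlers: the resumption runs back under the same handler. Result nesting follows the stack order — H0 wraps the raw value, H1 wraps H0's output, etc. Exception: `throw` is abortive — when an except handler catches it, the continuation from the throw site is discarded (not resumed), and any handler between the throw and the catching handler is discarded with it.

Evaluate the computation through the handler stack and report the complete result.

Step-by-step:
put(9) @ H0 ⇒ s:=9
choose[0, 1, 1] @ H3
  branch[0] choose=0:
    put(0) @ H0 ⇒ s:=0
    choose[0, 5, 1] @ H3
      branch[0] choose=0:
        H0 returns (0, 0)
        H1 returns (0, 0)
        H2 returns (0, 0)
        H3 returns [(0, 0)]
      branch[1] choose=5:
        H0 returns (0, 0)
        H1 returns (0, 0)
        H2 returns (0, 0)
        H3 returns [(0, 0)]
      branch[2] choose=1:
        H0 returns (0, 0)
        H1 returns (0, 0)
        H2 returns (0, 0)
        H3 returns [(0, 0)]
  branch[1] choose=1:
    put(1) @ H0 ⇒ s:=1
    choose[0, 5, 1] @ H3
      branch[0] choose=0:
        H0 returns (0, 1)
        H1 returns (0, 1)
        H2 returns (0, 1)
        H3 returns [(0, 1)]
      branch[1] choose=5:
        H0 returns (0, 1)
        H1 returns (0, 1)
        H2 returns (0, 1)
        H3 returns [(0, 1)]
      branch[2] choose=1:
        H0 returns (0, 1)
        H1 returns (0, 1)
        H2 returns (0, 1)
        H3 returns [(0, 1)]
  branch[2] choose=1:
    put(1) @ H0 ⇒ s:=1
    choose[0, 5, 1] @ H3
      branch[0] choose=0:
        H0 returns (0, 1)
        H1 returns (0, 1)
        H2 returns (0, 1)
        H3 returns [(0, 1)]
      branch[1] choose=5:
        H0 returns (0, 1)
        H1 returns (0, 1)
        H2 returns (0, 1)
        H3 returns [(0, 1)]
      branch[2] choose=1:
        H0 returns (0, 1)
        H1 returns (0, 1)
        H2 returns (0, 1)
        H3 returns [(0, 1)]
= [(0, 0), (0, 0), (0, 0), (0, 1), (0, 1), (0, 1), (0, 1), (0, 1), (0, 1)]

Answer: [(0, 0), (0, 0), (0, 0), (0, 1), (0, 1), (0, 1), (0, 1), (0, 1), (0, 1)]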